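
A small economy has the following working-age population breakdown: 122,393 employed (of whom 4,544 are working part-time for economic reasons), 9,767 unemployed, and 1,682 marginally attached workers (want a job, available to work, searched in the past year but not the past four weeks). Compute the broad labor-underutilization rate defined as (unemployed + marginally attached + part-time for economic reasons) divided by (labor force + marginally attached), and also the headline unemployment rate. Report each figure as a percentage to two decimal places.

Labor force = 122,393 + 9,767 = 132,160.
Numerator = 9,767 + 1,682 + 4,544 = 15,993.
Denominator = 132,160 + 1,682 = 133,842.
Broad rate = 15,993 / 133,842 = 11.95%.
Headline unemployment rate = 9,767 / 132,160 = 7.39%.

Broad underutilization rate ≈ 11.95%; headline unemployment rate ≈ 7.39%.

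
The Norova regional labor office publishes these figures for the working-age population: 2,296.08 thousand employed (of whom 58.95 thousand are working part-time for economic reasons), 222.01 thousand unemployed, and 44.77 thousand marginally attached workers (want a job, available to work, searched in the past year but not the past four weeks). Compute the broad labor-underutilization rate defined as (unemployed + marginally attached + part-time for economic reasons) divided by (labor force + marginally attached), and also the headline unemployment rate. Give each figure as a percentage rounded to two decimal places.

Labor force = 2,296.08 + 222.01 = 2,518.09 thousand.
Numerator = 222.01 + 44.77 + 58.95 = 325.73 thousand.
Denominator = 2,518.09 + 44.77 = 2,562.86 thousand.
Broad rate = 325.73 / 2,562.86 = 12.71%.
Headline unemployment rate = 222.01 / 2,518.09 = 8.82%.

Broad underutilization rate ≈ 12.71%; headline unemployment rate ≈ 8.82%.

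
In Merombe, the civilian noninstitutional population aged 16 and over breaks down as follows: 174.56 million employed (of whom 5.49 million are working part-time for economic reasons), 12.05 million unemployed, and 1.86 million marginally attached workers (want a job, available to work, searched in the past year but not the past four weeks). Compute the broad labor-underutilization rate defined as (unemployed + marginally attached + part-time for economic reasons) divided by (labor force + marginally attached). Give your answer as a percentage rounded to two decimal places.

Labor force = 174.56 + 12.05 = 186.61 million.
Numerator = 12.05 + 1.86 + 5.49 = 19.40 million.
Denominator = 186.61 + 1.86 = 188.47 million.
Broad rate = 19.40 / 188.47 = 10.29%.

Broad underutilization rate ≈ 10.29%.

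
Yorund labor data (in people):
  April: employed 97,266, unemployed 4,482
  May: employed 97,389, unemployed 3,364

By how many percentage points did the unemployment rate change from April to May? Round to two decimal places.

The unemployment rate changed by −1.07 percentage points.

April: labor force = 97,266 + 4,482 = 101,748; u = 4,482/101,748 = 4.41%.
May: labor force = 97,389 + 3,364 = 100,753; u = 3,364/100,753 = 3.34%.
Change = 3.34% − 4.41% = −1.07 pp.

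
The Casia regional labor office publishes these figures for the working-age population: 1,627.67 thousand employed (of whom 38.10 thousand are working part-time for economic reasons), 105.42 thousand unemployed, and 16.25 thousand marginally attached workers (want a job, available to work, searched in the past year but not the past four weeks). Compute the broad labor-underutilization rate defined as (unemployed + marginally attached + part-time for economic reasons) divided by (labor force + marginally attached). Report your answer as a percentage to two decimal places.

Broad underutilization rate ≈ 9.13%.

Labor force = 1,627.67 + 105.42 = 1,733.09 thousand.
Numerator = 105.42 + 16.25 + 38.10 = 159.77 thousand.
Denominator = 1,733.09 + 16.25 = 1,749.34 thousand.
Broad rate = 159.77 / 1,749.34 = 9.13%.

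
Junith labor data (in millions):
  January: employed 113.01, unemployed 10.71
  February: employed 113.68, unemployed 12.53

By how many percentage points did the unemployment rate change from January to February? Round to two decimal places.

January: labor force = 113.01 + 10.71 = 123.72; u = 10.71/123.72 = 8.66%.
February: labor force = 113.68 + 12.53 = 126.21; u = 12.53/126.21 = 9.93%.
Change = 9.93% − 8.66% = +1.27 pp.

The unemployment rate changed by +1.27 percentage points.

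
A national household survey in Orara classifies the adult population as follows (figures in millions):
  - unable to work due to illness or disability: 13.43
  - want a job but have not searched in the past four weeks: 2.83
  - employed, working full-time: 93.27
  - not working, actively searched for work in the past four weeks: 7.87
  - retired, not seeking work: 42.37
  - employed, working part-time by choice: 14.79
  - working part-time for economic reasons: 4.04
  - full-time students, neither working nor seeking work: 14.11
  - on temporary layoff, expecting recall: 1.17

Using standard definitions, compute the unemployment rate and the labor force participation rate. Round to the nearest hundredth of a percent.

Unemployment rate ≈ 7.46%; labor force participation rate ≈ 62.48%.

Employed = 93.27 + 14.79 + 4.04 = 112.10 million (anyone who worked, including part-time for economic reasons, counts as employed).
Unemployed = 7.87 + 1.17 = 9.04 million (jobless and actively searching, or on temporary layoff).
Labor force = 112.10 + 9.04 = 121.14 million.
Not in labor force = 13.43 + 2.83 + 42.37 + 14.11 = 72.74 million (those not working and not actively searching are outside the labor force — including those who want a job but have given up searching).
Civilian working-age population = 121.14 + 72.74 = 193.88 million.
Unemployment rate = 9.04 / 121.14 = 7.46%.
Labor force participation rate = 121.14 / 193.88 = 62.48%.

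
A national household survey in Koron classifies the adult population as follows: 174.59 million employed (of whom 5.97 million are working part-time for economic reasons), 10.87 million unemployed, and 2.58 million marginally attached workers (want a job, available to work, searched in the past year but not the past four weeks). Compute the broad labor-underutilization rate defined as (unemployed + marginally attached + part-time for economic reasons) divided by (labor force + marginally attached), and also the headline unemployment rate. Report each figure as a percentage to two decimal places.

Broad underutilization rate ≈ 10.33%; headline unemployment rate ≈ 5.86%.

Labor force = 174.59 + 10.87 = 185.46 million.
Numerator = 10.87 + 2.58 + 5.97 = 19.42 million.
Denominator = 185.46 + 2.58 = 188.04 million.
Broad rate = 19.42 / 188.04 = 10.33%.
Headline unemployment rate = 10.87 / 185.46 = 5.86%.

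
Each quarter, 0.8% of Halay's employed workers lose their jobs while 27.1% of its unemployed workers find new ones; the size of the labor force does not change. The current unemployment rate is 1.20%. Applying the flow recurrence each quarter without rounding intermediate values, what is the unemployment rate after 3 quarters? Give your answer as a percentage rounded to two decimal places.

With a fixed labor force, u_{t+1} = u_t + s·(1−u_t) − f·u_t = u_t·(1−s−f) + s.
Here 1−s−f = 0.721 and s = 0.008.
u_1 = 0.012000 × 0.721 + 0.008 = 0.016652.
u_2 = 0.016652 × 0.721 + 0.008 = 0.020006.
u_3 = 0.020006 × 0.721 + 0.008 = 0.022424.

Unemployment rate after three quarters ≈ 2.24%.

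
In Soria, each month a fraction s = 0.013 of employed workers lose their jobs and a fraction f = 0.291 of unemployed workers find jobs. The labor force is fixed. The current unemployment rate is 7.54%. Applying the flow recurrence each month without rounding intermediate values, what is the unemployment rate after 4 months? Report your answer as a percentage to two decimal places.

With a fixed labor force, u_{t+1} = u_t + s·(1−u_t) − f·u_t = u_t·(1−s−f) + s.
Here 1−s−f = 0.696 and s = 0.013.
u_1 = 0.075400 × 0.696 + 0.013 = 0.065478.
u_2 = 0.065478 × 0.696 + 0.013 = 0.058573.
u_3 = 0.058573 × 0.696 + 0.013 = 0.053767.
u_4 = 0.053767 × 0.696 + 0.013 = 0.050422.

Unemployment rate after four months ≈ 5.04%.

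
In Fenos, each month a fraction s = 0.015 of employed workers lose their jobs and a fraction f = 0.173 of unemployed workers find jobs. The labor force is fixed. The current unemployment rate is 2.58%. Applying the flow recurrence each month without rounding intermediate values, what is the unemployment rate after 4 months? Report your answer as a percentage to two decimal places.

With a fixed labor force, u_{t+1} = u_t + s·(1−u_t) − f·u_t = u_t·(1−s−f) + s.
Here 1−s−f = 0.812 and s = 0.015.
u_1 = 0.025800 × 0.812 + 0.015 = 0.035950.
u_2 = 0.035950 × 0.812 + 0.015 = 0.044191.
u_3 = 0.044191 × 0.812 + 0.015 = 0.050883.
u_4 = 0.050883 × 0.812 + 0.015 = 0.056317.

Unemployment rate after four months ≈ 5.63%.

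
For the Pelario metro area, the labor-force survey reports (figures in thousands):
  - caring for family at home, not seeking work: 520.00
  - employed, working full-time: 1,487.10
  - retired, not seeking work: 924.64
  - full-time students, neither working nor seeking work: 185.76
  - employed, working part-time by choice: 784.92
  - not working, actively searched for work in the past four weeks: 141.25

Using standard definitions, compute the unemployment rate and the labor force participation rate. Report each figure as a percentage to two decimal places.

Unemployment rate ≈ 5.85%; labor force participation rate ≈ 59.68%.

Employed = 1,487.10 + 784.92 = 2,272.02 thousand.
Unemployed = 141.25 thousand.
Labor force = 2,272.02 + 141.25 = 2,413.27 thousand.
Not in labor force = 520.00 + 924.64 + 185.76 = 1,630.40 thousand (those not working and not actively searching are outside the labor force).
Civilian working-age population = 2,413.27 + 1,630.40 = 4,043.67 thousand.
Unemployment rate = 141.25 / 2,413.27 = 5.85%.
Labor force participation rate = 2,413.27 / 4,043.67 = 59.68%.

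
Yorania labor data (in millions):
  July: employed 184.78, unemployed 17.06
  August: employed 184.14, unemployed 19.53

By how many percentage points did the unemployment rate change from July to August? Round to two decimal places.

The unemployment rate changed by +1.14 percentage points.

July: labor force = 184.78 + 17.06 = 201.84; u = 17.06/201.84 = 8.45%.
August: labor force = 184.14 + 19.53 = 203.67; u = 19.53/203.67 = 9.59%.
Change = 9.59% − 8.45% = +1.14 pp.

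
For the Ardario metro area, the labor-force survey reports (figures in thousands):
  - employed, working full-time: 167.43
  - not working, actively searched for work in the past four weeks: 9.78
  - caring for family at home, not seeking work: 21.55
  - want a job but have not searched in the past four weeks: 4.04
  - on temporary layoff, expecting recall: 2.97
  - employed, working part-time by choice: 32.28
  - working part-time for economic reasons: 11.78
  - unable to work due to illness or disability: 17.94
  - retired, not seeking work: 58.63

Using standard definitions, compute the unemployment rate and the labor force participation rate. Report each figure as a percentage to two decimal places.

Unemployment rate ≈ 5.69%; labor force participation rate ≈ 68.70%.

Employed = 167.43 + 32.28 + 11.78 = 211.49 thousand (anyone who worked, including part-time for economic reasons, counts as employed).
Unemployed = 9.78 + 2.97 = 12.75 thousand (jobless and actively searching, or on temporary layoff).
Labor force = 211.49 + 12.75 = 224.24 thousand.
Not in labor force = 21.55 + 4.04 + 17.94 + 58.63 = 102.16 thousand (those not working and not actively searching are outside the labor force — including those who want a job but have given up searching).
Civilian working-age population = 224.24 + 102.16 = 326.40 thousand.
Unemployment rate = 12.75 / 224.24 = 5.69%.
Labor force participation rate = 224.24 / 326.40 = 68.70%.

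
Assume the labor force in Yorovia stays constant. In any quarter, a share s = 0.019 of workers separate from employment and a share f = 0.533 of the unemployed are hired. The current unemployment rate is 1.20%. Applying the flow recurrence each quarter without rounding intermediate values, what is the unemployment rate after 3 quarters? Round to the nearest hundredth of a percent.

With a fixed labor force, u_{t+1} = u_t + s·(1−u_t) − f·u_t = u_t·(1−s−f) + s.
Here 1−s−f = 0.448 and s = 0.019.
u_1 = 0.012000 × 0.448 + 0.019 = 0.024376.
u_2 = 0.024376 × 0.448 + 0.019 = 0.029920.
u_3 = 0.029920 × 0.448 + 0.019 = 0.032404.

Unemployment rate after three quarters ≈ 3.24%.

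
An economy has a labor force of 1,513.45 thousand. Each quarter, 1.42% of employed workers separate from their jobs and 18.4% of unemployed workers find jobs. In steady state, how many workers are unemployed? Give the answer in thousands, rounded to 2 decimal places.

About 108.43 thousand are unemployed in steady state.

Steady-state unemployment rate u* = s/(s+f) = 1.42/(1.42+18.4) = 0.071645.
Unemployed = u* × labor force = 0.071645 × 1,513.45 ≈ 108.43 thousand.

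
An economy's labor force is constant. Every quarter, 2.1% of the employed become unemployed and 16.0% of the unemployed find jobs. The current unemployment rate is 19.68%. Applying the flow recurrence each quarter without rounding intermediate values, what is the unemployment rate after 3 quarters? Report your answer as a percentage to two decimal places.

With a fixed labor force, u_{t+1} = u_t + s·(1−u_t) − f·u_t = u_t·(1−s−f) + s.
Here 1−s−f = 0.819 and s = 0.021.
u_1 = 0.196800 × 0.819 + 0.021 = 0.182179.
u_2 = 0.182179 × 0.819 + 0.021 = 0.170205.
u_3 = 0.170205 × 0.819 + 0.021 = 0.160398.

Unemployment rate after three quarters ≈ 16.04%.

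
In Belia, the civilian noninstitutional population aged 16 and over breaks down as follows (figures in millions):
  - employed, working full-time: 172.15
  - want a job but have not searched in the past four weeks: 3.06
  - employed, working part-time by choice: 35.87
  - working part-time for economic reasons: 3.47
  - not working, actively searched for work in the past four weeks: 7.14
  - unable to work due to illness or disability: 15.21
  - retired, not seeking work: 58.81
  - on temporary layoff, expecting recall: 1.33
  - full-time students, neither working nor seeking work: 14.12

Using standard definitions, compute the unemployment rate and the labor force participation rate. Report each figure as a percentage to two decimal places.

Employed = 172.15 + 35.87 + 3.47 = 211.49 million (anyone who worked, including part-time for economic reasons, counts as employed).
Unemployed = 7.14 + 1.33 = 8.47 million (jobless and actively searching, or on temporary layoff).
Labor force = 211.49 + 8.47 = 219.96 million.
Not in labor force = 3.06 + 15.21 + 58.81 + 14.12 = 91.20 million (those not working and not actively searching are outside the labor force — including those who want a job but have given up searching).
Civilian working-age population = 219.96 + 91.20 = 311.16 million.
Unemployment rate = 8.47 / 219.96 = 3.85%.
Labor force participation rate = 219.96 / 311.16 = 70.69%.

Unemployment rate ≈ 3.85%; labor force participation rate ≈ 70.69%.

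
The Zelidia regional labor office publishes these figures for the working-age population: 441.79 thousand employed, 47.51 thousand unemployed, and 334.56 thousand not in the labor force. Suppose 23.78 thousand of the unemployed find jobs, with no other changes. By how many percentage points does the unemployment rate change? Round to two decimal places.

Initially, labor force = 441.79 + 47.51 = 489.30 thousand, so u = 47.51/489.30 = 9.71%.
After the change, unemployed falls and employed rises by 23.78; labor force unchanged → E = 465.57, U = 23.73, labor force = 489.30 thousand.
New unemployment rate = 23.73 / 489.30 = 4.85%.
Change = 4.85% − 9.71% = −4.86 percentage points.

The unemployment rate changes by −4.86 percentage points.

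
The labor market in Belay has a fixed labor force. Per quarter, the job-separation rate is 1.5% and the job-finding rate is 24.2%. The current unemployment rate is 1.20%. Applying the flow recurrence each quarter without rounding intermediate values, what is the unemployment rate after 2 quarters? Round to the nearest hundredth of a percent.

Unemployment rate after two quarters ≈ 3.28%.

With a fixed labor force, u_{t+1} = u_t + s·(1−u_t) − f·u_t = u_t·(1−s−f) + s.
Here 1−s−f = 0.743 and s = 0.015.
u_1 = 0.012000 × 0.743 + 0.015 = 0.023916.
u_2 = 0.023916 × 0.743 + 0.015 = 0.032770.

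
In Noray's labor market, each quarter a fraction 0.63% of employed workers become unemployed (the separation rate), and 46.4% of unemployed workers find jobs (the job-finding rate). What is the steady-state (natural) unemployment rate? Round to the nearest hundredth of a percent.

Steady-state unemployment rate ≈ 1.34%.

At steady state the flows balance: s·E = f·U, so U/(E+U) = s/(s+f).
u* = 0.63 / (0.63 + 46.4) = 0.63 / 47.03 = 1.34%.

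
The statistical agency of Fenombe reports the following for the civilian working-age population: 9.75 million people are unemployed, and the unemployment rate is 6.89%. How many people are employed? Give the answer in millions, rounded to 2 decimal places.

About 131.76 million are employed.

Labor force = U / u = 9.75 / 0.0689 ≈ 141.51 million.
Employed = labor force − unemployed = 141.51 − 9.75 = 131.76 million.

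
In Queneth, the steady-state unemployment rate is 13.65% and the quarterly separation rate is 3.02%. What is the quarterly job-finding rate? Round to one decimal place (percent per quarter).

From u* = s/(s+f): f = s·(1−u)/u.
f = 3.02 × (1 − 0.1365) / 0.1365 = 2.6078 / 0.1365 ≈ 19.1% per quarter.

Job-finding rate ≈ 19.1% per quarter.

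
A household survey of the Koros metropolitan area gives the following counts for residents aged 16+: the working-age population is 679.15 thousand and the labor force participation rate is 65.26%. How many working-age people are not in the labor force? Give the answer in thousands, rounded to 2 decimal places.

Share not in the labor force = 1 − 0.6526 = 0.3474.
Not in labor force = 0.3474 × 679.15 ≈ 235.94 thousand.

About 235.94 thousand are not in the labor force.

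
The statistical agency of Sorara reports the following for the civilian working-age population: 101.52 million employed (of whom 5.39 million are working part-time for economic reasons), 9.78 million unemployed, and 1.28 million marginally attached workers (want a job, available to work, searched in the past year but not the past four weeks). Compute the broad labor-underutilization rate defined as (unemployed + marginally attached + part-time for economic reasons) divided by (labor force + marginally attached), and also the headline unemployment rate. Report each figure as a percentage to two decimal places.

Broad underutilization rate ≈ 14.61%; headline unemployment rate ≈ 8.79%.

Labor force = 101.52 + 9.78 = 111.30 million.
Numerator = 9.78 + 1.28 + 5.39 = 16.45 million.
Denominator = 111.30 + 1.28 = 112.58 million.
Broad rate = 16.45 / 112.58 = 14.61%.
Headline unemployment rate = 9.78 / 111.30 = 8.79%.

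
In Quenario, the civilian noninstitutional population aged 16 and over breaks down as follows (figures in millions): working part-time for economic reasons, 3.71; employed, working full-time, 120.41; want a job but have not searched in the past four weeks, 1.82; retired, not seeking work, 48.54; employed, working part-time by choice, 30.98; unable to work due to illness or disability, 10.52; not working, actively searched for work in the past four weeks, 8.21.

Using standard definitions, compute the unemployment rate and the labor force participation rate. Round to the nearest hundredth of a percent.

Employed = 3.71 + 120.41 + 30.98 = 155.10 million (anyone who worked, including part-time for economic reasons, counts as employed).
Unemployed = 8.21 million.
Labor force = 155.10 + 8.21 = 163.31 million.
Not in labor force = 1.82 + 48.54 + 10.52 = 60.88 million (those not working and not actively searching are outside the labor force — including those who want a job but have given up searching).
Civilian working-age population = 163.31 + 60.88 = 224.19 million.
Unemployment rate = 8.21 / 163.31 = 5.03%.
Labor force participation rate = 163.31 / 224.19 = 72.84%.

Unemployment rate ≈ 5.03%; labor force participation rate ≈ 72.84%.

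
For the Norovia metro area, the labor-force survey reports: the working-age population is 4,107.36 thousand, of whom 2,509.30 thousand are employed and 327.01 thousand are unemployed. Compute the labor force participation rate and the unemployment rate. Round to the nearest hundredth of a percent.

Labor force = employed + unemployed = 2,509.30 + 327.01 = 2,836.31 thousand.
Unemployment rate = 327.01 / 2,836.31 = 11.53%.
Labor force participation rate = 2,836.31 / 4,107.36 = 69.05%.

Labor force participation rate ≈ 69.05%; unemployment rate ≈ 11.53%.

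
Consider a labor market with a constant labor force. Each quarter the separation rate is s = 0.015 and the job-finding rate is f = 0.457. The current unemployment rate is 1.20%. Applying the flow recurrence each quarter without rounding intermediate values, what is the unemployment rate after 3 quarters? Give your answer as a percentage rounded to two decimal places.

Unemployment rate after three quarters ≈ 2.89%.

With a fixed labor force, u_{t+1} = u_t + s·(1−u_t) − f·u_t = u_t·(1−s−f) + s.
Here 1−s−f = 0.528 and s = 0.015.
u_1 = 0.012000 × 0.528 + 0.015 = 0.021336.
u_2 = 0.021336 × 0.528 + 0.015 = 0.026265.
u_3 = 0.026265 × 0.528 + 0.015 = 0.028868.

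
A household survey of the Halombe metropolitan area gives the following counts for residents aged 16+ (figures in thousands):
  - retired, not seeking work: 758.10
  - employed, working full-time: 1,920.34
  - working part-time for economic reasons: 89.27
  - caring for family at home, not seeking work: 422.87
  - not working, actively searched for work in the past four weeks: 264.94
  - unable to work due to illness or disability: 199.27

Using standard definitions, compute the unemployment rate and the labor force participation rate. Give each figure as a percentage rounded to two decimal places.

Employed = 1,920.34 + 89.27 = 2,009.61 thousand (anyone who worked, including part-time for economic reasons, counts as employed).
Unemployed = 264.94 thousand.
Labor force = 2,009.61 + 264.94 = 2,274.55 thousand.
Not in labor force = 758.10 + 422.87 + 199.27 = 1,380.24 thousand (those not working and not actively searching are outside the labor force).
Civilian working-age population = 2,274.55 + 1,380.24 = 3,654.79 thousand.
Unemployment rate = 264.94 / 2,274.55 = 11.65%.
Labor force participation rate = 2,274.55 / 3,654.79 = 62.23%.

Unemployment rate ≈ 11.65%; labor force participation rate ≈ 62.23%.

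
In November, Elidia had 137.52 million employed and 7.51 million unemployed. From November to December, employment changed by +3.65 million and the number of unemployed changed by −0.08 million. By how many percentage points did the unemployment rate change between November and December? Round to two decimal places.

November: labor force = 137.52 + 7.51 = 145.03; u = 7.51/145.03 = 5.18%.
December: labor force = 141.17 + 7.43 = 148.60; u = 7.43/148.60 = 5.00%.
Change = 5.00% − 5.18% = −0.18 pp.

The unemployment rate changed by −0.18 percentage points.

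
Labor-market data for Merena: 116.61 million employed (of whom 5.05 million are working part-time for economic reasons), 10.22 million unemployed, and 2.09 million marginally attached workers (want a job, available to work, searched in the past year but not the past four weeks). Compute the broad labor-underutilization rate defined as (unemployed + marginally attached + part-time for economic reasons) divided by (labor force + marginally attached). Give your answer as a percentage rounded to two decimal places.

Broad underutilization rate ≈ 13.47%.

Labor force = 116.61 + 10.22 = 126.83 million.
Numerator = 10.22 + 2.09 + 5.05 = 17.36 million.
Denominator = 126.83 + 2.09 = 128.92 million.
Broad rate = 17.36 / 128.92 = 13.47%.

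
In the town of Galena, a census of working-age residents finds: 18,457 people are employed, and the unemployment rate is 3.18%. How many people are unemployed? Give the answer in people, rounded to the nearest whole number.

About 606 are unemployed.

Let U be the number unemployed. The labor force is E + U, and U/(E+U) = 0.0318.
So U = 0.0318 × 18,457 / (1 − 0.0318) = 586.93 / 0.9682 ≈ 606.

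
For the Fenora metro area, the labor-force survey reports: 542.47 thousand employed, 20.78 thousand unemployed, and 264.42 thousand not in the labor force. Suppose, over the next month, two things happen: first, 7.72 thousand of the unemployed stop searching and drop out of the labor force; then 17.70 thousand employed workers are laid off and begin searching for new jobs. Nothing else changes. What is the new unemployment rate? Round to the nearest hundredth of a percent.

New unemployment rate ≈ 5.54%.

Initially, labor force = 542.47 + 20.78 = 563.25 thousand, so u = 20.78/563.25 = 3.69%.
After the first change, unemployed and labor force both fall by 7.72 → E = 542.47, U = 13.06, labor force = 555.53 thousand.
After the second change, employed falls and unemployed rises by 17.70; labor force unchanged → E = 524.77, U = 30.76, labor force = 555.53 thousand.
New unemployment rate = 30.76 / 555.53 = 5.54%.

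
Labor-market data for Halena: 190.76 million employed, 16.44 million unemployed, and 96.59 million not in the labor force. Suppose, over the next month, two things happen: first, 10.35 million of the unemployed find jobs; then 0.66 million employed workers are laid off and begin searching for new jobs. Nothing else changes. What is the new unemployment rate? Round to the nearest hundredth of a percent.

Initially, labor force = 190.76 + 16.44 = 207.20 million, so u = 16.44/207.20 = 7.93%.
After the first change, unemployed falls and employed rises by 10.35; labor force unchanged → E = 201.11, U = 6.09, labor force = 207.20 million.
After the second change, employed falls and unemployed rises by 0.66; labor force unchanged → E = 200.45, U = 6.75, labor force = 207.20 million.
New unemployment rate = 6.75 / 207.20 = 3.26%.

New unemployment rate ≈ 3.26%.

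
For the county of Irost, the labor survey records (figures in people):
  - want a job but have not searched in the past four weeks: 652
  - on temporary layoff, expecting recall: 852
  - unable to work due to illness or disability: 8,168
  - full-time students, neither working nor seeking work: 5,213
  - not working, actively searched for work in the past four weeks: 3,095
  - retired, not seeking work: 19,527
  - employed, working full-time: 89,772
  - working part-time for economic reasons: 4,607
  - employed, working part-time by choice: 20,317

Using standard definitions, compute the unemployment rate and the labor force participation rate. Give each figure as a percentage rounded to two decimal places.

Employed = 89,772 + 4,607 + 20,317 = 114,696 (anyone who worked, including part-time for economic reasons, counts as employed).
Unemployed = 852 + 3,095 = 3,947 (jobless and actively searching, or on temporary layoff).
Labor force = 114,696 + 3,947 = 118,643.
Not in labor force = 652 + 8,168 + 5,213 + 19,527 = 33,560 (those not working and not actively searching are outside the labor force — including those who want a job but have given up searching).
Civilian working-age population = 118,643 + 33,560 = 152,203.
Unemployment rate = 3,947 / 118,643 = 3.33%.
Labor force participation rate = 118,643 / 152,203 = 77.95%.

Unemployment rate ≈ 3.33%; labor force participation rate ≈ 77.95%.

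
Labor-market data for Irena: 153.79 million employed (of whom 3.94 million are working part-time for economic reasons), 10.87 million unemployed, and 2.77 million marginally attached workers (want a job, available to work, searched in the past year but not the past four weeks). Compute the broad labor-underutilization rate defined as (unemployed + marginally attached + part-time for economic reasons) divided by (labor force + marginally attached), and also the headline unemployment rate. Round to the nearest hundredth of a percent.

Labor force = 153.79 + 10.87 = 164.66 million.
Numerator = 10.87 + 2.77 + 3.94 = 17.58 million.
Denominator = 164.66 + 2.77 = 167.43 million.
Broad rate = 17.58 / 167.43 = 10.50%.
Headline unemployment rate = 10.87 / 164.66 = 6.60%.

Broad underutilization rate ≈ 10.50%; headline unemployment rate ≈ 6.60%.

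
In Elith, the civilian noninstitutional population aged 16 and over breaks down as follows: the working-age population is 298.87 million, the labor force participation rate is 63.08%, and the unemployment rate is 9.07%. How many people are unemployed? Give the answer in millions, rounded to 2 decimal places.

About 17.10 million are unemployed.

Labor force = 0.6308 × 298.87 = 188.53 million.
Unemployed = 0.0907 × 188.53 ≈ 17.10 million.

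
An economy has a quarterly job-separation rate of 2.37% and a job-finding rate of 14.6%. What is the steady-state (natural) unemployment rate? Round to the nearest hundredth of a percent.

Steady-state unemployment rate ≈ 13.97%.

At steady state the flows balance: s·E = f·U, so U/(E+U) = s/(s+f).
u* = 2.37 / (2.37 + 14.6) = 2.37 / 16.97 = 13.97%.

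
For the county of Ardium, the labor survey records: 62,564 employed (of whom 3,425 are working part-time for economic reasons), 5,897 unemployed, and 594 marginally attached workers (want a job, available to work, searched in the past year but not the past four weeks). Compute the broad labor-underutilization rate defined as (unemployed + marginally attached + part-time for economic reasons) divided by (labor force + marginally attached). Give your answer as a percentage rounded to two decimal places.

Broad underutilization rate ≈ 14.36%.

Labor force = 62,564 + 5,897 = 68,461.
Numerator = 5,897 + 594 + 3,425 = 9,916.
Denominator = 68,461 + 594 = 69,055.
Broad rate = 9,916 / 69,055 = 14.36%.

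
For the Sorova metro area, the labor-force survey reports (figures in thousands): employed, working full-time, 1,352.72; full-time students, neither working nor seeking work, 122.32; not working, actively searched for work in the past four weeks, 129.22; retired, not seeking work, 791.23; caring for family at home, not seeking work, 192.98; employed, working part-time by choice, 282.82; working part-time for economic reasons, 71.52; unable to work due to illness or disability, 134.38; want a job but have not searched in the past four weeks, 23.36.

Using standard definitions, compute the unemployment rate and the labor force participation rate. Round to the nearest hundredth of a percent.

Employed = 1,352.72 + 282.82 + 71.52 = 1,707.06 thousand (anyone who worked, including part-time for economic reasons, counts as employed).
Unemployed = 129.22 thousand.
Labor force = 1,707.06 + 129.22 = 1,836.28 thousand.
Not in labor force = 122.32 + 791.23 + 192.98 + 134.38 + 23.36 = 1,264.27 thousand (those not working and not actively searching are outside the labor force — including those who want a job but have given up searching).
Civilian working-age population = 1,836.28 + 1,264.27 = 3,100.55 thousand.
Unemployment rate = 129.22 / 1,836.28 = 7.04%.
Labor force participation rate = 1,836.28 / 3,100.55 = 59.22%.

Unemployment rate ≈ 7.04%; labor force participation rate ≈ 59.22%.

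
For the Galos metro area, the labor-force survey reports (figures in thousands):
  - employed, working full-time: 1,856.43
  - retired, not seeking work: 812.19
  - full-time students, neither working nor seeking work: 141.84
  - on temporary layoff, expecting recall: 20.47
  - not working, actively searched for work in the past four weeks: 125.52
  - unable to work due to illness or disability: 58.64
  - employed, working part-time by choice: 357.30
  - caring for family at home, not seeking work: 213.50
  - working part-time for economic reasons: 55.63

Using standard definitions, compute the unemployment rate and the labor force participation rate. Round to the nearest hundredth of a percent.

Unemployment rate ≈ 6.04%; labor force participation rate ≈ 66.33%.

Employed = 1,856.43 + 357.30 + 55.63 = 2,269.36 thousand (anyone who worked, including part-time for economic reasons, counts as employed).
Unemployed = 20.47 + 125.52 = 145.99 thousand (jobless and actively searching, or on temporary layoff).
Labor force = 2,269.36 + 145.99 = 2,415.35 thousand.
Not in labor force = 812.19 + 141.84 + 58.64 + 213.50 = 1,226.17 thousand (those not working and not actively searching are outside the labor force).
Civilian working-age population = 2,415.35 + 1,226.17 = 3,641.52 thousand.
Unemployment rate = 145.99 / 2,415.35 = 6.04%.
Labor force participation rate = 2,415.35 / 3,641.52 = 66.33%.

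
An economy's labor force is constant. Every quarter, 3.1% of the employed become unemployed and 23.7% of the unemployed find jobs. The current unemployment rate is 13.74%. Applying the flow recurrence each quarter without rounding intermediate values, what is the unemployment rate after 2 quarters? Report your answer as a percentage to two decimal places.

Unemployment rate after two quarters ≈ 12.73%.

With a fixed labor force, u_{t+1} = u_t + s·(1−u_t) − f·u_t = u_t·(1−s−f) + s.
Here 1−s−f = 0.732 and s = 0.031.
u_1 = 0.137400 × 0.732 + 0.031 = 0.131577.
u_2 = 0.131577 × 0.732 + 0.031 = 0.127314.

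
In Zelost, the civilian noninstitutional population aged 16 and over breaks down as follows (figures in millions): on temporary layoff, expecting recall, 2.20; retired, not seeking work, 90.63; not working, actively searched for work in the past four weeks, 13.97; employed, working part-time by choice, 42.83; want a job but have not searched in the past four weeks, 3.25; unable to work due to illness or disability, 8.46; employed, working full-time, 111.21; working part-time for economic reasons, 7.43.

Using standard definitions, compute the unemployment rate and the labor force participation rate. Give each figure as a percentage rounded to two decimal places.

Unemployment rate ≈ 9.10%; labor force participation rate ≈ 63.45%.

Employed = 42.83 + 111.21 + 7.43 = 161.47 million (anyone who worked, including part-time for economic reasons, counts as employed).
Unemployed = 2.20 + 13.97 = 16.17 million (jobless and actively searching, or on temporary layoff).
Labor force = 161.47 + 16.17 = 177.64 million.
Not in labor force = 90.63 + 3.25 + 8.46 = 102.34 million (those not working and not actively searching are outside the labor force — including those who want a job but have given up searching).
Civilian working-age population = 177.64 + 102.34 = 279.98 million.
Unemployment rate = 16.17 / 177.64 = 9.10%.
Labor force participation rate = 177.64 / 279.98 = 63.45%.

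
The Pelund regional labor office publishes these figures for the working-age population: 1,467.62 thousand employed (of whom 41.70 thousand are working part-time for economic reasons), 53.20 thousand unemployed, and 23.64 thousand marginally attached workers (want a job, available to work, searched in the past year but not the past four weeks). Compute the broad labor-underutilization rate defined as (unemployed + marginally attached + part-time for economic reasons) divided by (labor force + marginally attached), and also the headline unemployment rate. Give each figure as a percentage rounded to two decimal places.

Labor force = 1,467.62 + 53.20 = 1,520.82 thousand.
Numerator = 53.20 + 23.64 + 41.70 = 118.54 thousand.
Denominator = 1,520.82 + 23.64 = 1,544.46 thousand.
Broad rate = 118.54 / 1,544.46 = 7.68%.
Headline unemployment rate = 53.20 / 1,520.82 = 3.50%.

Broad underutilization rate ≈ 7.68%; headline unemployment rate ≈ 3.50%.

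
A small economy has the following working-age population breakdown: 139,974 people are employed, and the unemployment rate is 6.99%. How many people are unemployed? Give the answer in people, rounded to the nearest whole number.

About 10,519 are unemployed.

Let U be the number unemployed. The labor force is E + U, and U/(E+U) = 0.0699.
So U = 0.0699 × 139,974 / (1 − 0.0699) = 9784.18 / 0.9301 ≈ 10,519.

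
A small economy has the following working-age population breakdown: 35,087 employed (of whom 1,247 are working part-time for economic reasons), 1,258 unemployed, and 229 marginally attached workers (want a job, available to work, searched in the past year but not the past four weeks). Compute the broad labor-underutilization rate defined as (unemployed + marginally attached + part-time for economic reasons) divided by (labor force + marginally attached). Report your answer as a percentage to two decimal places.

Labor force = 35,087 + 1,258 = 36,345.
Numerator = 1,258 + 229 + 1,247 = 2,734.
Denominator = 36,345 + 229 = 36,574.
Broad rate = 2,734 / 36,574 = 7.48%.

Broad underutilization rate ≈ 7.48%.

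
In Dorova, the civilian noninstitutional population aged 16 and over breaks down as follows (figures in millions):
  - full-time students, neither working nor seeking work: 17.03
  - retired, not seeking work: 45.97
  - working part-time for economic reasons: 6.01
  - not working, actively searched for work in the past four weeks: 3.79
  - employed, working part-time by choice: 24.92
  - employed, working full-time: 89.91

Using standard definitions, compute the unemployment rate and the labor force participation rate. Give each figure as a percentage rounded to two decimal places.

Employed = 6.01 + 24.92 + 89.91 = 120.84 million (anyone who worked, including part-time for economic reasons, counts as employed).
Unemployed = 3.79 million.
Labor force = 120.84 + 3.79 = 124.63 million.
Not in labor force = 17.03 + 45.97 = 63.00 million (those not working and not actively searching are outside the labor force).
Civilian working-age population = 124.63 + 63.00 = 187.63 million.
Unemployment rate = 3.79 / 124.63 = 3.04%.
Labor force participation rate = 124.63 / 187.63 = 66.42%.

Unemployment rate ≈ 3.04%; labor force participation rate ≈ 66.42%.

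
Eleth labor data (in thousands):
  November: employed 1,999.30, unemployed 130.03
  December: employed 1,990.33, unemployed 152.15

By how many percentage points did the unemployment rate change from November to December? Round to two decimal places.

The unemployment rate changed by +0.99 percentage points.

November: labor force = 1,999.30 + 130.03 = 2,129.33; u = 130.03/2,129.33 = 6.11%.
December: labor force = 1,990.33 + 152.15 = 2,142.48; u = 152.15/2,142.48 = 7.10%.
Change = 7.10% − 6.11% = +0.99 pp.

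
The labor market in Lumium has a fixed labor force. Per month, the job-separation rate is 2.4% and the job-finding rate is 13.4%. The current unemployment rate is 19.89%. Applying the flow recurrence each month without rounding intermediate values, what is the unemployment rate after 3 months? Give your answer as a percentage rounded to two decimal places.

Unemployment rate after three months ≈ 18.00%.

With a fixed labor force, u_{t+1} = u_t + s·(1−u_t) − f·u_t = u_t·(1−s−f) + s.
Here 1−s−f = 0.842 and s = 0.024.
u_1 = 0.198900 × 0.842 + 0.024 = 0.191474.
u_2 = 0.191474 × 0.842 + 0.024 = 0.185221.
u_3 = 0.185221 × 0.842 + 0.024 = 0.179956.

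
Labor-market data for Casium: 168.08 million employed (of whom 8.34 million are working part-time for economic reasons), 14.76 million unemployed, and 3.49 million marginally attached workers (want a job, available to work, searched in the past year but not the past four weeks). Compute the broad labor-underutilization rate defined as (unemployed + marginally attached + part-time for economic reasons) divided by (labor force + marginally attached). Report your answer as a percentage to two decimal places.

Broad underutilization rate ≈ 14.27%.

Labor force = 168.08 + 14.76 = 182.84 million.
Numerator = 14.76 + 3.49 + 8.34 = 26.59 million.
Denominator = 182.84 + 3.49 = 186.33 million.
Broad rate = 26.59 / 186.33 = 14.27%.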